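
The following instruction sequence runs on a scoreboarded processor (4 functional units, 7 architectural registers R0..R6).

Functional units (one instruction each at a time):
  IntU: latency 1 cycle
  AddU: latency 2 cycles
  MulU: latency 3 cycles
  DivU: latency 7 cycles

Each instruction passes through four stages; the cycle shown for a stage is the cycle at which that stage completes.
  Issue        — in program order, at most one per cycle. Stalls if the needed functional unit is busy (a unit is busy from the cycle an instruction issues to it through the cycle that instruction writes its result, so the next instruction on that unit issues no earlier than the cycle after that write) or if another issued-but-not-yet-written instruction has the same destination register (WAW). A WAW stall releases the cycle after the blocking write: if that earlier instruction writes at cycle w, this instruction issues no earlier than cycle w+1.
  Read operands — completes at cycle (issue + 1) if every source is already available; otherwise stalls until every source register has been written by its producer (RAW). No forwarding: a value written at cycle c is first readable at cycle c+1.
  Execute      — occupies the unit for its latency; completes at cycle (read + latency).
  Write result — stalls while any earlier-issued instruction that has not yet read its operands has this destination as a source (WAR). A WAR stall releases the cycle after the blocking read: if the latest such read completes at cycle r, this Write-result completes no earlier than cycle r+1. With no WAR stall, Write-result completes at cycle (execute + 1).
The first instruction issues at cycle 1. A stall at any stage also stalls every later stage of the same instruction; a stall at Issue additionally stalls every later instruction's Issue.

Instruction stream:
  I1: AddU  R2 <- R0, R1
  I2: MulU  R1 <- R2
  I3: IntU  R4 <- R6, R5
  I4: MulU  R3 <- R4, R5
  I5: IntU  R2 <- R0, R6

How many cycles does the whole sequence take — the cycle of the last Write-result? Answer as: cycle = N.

I1 -> (1, 2, 4, 5)
I2 -> (2, 6, 9, 10)  // RAW R2: wait I1 write@5
I3 -> (3, 4, 5, 6)
I4 -> (11, 12, 15, 16)  // struct: MulU busy until I2 writes@10
I5 -> (12, 13, 14, 15)

cycle = 16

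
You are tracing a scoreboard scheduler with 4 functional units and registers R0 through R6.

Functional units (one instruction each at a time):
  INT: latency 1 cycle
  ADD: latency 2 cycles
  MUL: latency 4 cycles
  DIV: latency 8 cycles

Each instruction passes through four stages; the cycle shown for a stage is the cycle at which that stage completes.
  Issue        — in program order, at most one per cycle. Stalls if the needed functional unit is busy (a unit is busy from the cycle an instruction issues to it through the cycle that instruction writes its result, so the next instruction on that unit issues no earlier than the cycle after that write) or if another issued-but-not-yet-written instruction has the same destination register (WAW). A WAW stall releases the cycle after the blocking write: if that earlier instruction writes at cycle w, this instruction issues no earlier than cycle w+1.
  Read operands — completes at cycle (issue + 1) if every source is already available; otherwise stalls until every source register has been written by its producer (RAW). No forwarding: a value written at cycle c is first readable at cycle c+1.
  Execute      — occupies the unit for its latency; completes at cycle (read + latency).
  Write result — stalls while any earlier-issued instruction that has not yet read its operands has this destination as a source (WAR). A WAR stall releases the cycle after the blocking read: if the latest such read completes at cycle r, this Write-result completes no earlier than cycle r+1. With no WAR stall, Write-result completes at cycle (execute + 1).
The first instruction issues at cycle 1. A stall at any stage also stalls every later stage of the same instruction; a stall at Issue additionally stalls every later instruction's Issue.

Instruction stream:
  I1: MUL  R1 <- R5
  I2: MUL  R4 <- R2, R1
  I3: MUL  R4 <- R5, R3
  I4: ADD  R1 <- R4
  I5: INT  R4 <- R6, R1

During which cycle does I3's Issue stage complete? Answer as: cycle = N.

cycle = 15

cycle 1: issue I1 (MUL)
cycle 2: I1 read-ops
cycle 6: I1 finished on MUL
cycle 7: I1→R1
cycle 8: issue I2 (MUL)
cycle 9: I2 read-ops
cycle 13: I2 finished on MUL
cycle 14: I2→R4
cycle 15: issue I3 (MUL)
cycle 16: I3 read-ops; issue I4 (ADD)
cycle 20: I3 finished on MUL
cycle 21: I3→R4
cycle 22: I4 read-ops; issue I5 (INT)
cycle 24: I4 finished on ADD
cycle 25: I4→R1
cycle 26: I5 read-ops
cycle 27: I5 finished on INT
cycle 28: I5→R4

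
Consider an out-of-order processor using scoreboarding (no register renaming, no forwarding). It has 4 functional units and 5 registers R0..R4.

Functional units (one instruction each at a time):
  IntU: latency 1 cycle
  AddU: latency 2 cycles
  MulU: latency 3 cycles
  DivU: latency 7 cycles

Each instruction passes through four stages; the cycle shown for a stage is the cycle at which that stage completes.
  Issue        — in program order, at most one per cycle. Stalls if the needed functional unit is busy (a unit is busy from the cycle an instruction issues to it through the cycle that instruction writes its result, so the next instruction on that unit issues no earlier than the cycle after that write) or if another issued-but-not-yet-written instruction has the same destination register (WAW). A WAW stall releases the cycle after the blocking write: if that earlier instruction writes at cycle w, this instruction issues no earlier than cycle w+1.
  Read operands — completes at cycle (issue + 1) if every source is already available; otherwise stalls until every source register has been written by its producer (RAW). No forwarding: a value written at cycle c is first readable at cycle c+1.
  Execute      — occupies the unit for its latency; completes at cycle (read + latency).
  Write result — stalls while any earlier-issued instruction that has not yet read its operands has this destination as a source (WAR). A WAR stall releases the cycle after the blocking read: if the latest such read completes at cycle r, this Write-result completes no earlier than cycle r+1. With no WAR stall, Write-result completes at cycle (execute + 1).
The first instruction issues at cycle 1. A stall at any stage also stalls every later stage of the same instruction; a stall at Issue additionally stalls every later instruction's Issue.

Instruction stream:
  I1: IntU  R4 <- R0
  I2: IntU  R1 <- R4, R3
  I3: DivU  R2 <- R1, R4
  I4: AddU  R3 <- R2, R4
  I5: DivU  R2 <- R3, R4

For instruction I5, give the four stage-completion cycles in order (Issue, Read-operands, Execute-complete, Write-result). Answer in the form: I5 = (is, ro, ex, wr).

I5 = (18, 22, 29, 30)

I1  is:1  ro:2  ex:3  wr:4
I2  is:5  ro:6  ex:7  wr:8  — struct: IntU busy until I1 writes@4
I3  is:6  ro:9  ex:16  wr:17  — RAW R1: wait I2 write@8
I4  is:7  ro:18  ex:20  wr:21  — RAW R2: wait I3 write@17
I5  is:18  ro:22  ex:29  wr:30  — struct: DivU busy until I3 writes@17, RAW R3: wait I4 write@21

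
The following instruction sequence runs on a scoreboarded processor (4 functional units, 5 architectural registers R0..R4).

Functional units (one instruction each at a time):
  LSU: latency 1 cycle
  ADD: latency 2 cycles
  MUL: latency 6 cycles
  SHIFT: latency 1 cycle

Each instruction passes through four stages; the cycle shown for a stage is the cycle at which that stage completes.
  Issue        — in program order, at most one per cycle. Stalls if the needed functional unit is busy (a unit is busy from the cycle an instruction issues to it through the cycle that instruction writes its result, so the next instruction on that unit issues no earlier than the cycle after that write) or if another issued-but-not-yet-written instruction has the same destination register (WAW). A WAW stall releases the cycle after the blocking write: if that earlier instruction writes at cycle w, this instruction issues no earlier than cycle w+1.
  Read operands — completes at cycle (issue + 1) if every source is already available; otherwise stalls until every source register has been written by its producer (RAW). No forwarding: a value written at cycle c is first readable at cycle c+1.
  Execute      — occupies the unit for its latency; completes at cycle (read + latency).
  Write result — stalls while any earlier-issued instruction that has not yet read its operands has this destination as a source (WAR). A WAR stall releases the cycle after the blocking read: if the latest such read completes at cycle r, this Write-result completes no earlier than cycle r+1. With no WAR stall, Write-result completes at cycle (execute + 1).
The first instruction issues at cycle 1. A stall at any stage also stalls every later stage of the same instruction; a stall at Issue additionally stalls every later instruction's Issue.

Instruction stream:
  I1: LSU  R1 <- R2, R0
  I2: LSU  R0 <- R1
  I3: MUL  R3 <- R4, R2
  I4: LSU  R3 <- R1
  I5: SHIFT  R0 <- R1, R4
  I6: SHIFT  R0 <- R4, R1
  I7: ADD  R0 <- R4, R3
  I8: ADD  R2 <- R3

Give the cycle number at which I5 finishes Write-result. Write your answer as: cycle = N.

cycle = 19

[1] I1 dispatched to LSU
[2] I1 operands ready
[3] I1 complete
[4] R1←I1
[5] I2 dispatched to LSU
[6] I2 operands ready, I3 dispatched to MUL
[7] I2 complete, I3 operands ready
[8] R0←I2
[13] I3 complete
[14] R3←I3
[15] I4 dispatched to LSU
[16] I4 operands ready, I5 dispatched to SHIFT
[17] I4 complete, I5 operands ready
[18] R3←I4, I5 complete
[19] R0←I5
[20] I6 dispatched to SHIFT
[21] I6 operands ready
[22] I6 complete
[23] R0←I6
[24] I7 dispatched to ADD
[25] I7 operands ready
[27] I7 complete
[28] R0←I7
[29] I8 dispatched to ADD
[30] I8 operands ready
[32] I8 complete
[33] R2←I8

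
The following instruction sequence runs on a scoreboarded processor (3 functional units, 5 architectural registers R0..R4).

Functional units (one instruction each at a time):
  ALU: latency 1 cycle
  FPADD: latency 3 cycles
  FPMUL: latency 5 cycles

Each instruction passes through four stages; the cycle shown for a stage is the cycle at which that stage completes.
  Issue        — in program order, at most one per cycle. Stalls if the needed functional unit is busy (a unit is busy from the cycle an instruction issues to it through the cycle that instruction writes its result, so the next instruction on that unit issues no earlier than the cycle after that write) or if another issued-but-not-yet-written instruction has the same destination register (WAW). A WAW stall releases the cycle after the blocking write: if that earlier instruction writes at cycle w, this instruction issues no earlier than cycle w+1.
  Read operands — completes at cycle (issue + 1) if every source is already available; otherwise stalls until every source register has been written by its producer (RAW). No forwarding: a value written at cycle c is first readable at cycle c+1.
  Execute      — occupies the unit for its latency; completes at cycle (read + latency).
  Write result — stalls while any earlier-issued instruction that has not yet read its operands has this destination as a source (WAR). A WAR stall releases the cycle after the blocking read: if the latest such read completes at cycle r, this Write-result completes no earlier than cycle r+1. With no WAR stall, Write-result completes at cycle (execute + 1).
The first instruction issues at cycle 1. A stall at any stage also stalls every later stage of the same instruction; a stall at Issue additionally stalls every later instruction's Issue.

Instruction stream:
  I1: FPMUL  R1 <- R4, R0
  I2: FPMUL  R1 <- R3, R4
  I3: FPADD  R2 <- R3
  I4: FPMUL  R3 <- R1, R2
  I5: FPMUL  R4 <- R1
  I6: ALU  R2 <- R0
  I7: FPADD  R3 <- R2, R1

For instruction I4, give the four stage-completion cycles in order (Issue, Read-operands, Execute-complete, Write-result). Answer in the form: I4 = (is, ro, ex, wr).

I4 = (17, 18, 23, 24)

c1: I1→FPMUL
c2: I1 RO
c7: I1 EX
c8: I1 WR R1
c9: I2→FPMUL
c10: I2 RO | I3→FPADD
c11: I3 RO
c14: I3 EX
c15: I2 EX | I3 WR R2
c16: I2 WR R1
c17: I4→FPMUL
c18: I4 RO
c23: I4 EX
c24: I4 WR R3
c25: I5→FPMUL
c26: I5 RO | I6→ALU
c27: I6 RO | I7→FPADD
c28: I6 EX
c29: I6 WR R2
c30: I7 RO
c31: I5 EX
c32: I5 WR R4
c33: I7 EX
c34: I7 WR R3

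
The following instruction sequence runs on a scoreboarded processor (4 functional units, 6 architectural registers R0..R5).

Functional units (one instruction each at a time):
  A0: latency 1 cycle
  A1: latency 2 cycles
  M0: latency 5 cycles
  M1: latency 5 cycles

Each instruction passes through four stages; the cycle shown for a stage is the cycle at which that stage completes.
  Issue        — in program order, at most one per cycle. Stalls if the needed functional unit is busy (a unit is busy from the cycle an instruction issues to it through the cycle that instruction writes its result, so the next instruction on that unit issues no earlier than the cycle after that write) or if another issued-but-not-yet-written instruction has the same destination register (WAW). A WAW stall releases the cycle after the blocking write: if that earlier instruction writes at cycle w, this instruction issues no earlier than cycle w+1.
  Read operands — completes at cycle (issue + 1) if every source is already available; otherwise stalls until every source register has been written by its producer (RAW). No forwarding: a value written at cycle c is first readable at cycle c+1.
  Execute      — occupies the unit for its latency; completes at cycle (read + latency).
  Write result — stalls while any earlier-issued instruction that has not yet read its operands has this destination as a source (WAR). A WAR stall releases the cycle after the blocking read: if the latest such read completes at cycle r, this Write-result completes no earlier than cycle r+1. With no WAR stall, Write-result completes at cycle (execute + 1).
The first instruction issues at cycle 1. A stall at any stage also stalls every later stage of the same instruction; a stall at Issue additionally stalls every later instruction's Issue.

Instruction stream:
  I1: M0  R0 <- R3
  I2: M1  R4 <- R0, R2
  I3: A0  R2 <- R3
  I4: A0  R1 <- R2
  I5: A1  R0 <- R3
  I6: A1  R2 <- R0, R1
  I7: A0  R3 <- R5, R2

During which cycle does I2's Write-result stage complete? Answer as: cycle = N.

c1: I1 issues→M0
c2: I1 reads · I2 issues→M1
c3: I3 issues→A0
c4: I3 reads
c5: I3 exec-done
c7: I1 exec-done
c8: I1 writes R0
c9: I2 reads
c10: I3 writes R2
c11: I4 issues→A0
c12: I4 reads · I5 issues→A1
c13: I4 exec-done · I5 reads
c14: I2 exec-done · I4 writes R1
c15: I2 writes R4 · I5 exec-done
c16: I5 writes R0
c17: I6 issues→A1
c18: I6 reads · I7 issues→A0
c20: I6 exec-done
c21: I6 writes R2
c22: I7 reads
c23: I7 exec-done
c24: I7 writes R3

cycle = 15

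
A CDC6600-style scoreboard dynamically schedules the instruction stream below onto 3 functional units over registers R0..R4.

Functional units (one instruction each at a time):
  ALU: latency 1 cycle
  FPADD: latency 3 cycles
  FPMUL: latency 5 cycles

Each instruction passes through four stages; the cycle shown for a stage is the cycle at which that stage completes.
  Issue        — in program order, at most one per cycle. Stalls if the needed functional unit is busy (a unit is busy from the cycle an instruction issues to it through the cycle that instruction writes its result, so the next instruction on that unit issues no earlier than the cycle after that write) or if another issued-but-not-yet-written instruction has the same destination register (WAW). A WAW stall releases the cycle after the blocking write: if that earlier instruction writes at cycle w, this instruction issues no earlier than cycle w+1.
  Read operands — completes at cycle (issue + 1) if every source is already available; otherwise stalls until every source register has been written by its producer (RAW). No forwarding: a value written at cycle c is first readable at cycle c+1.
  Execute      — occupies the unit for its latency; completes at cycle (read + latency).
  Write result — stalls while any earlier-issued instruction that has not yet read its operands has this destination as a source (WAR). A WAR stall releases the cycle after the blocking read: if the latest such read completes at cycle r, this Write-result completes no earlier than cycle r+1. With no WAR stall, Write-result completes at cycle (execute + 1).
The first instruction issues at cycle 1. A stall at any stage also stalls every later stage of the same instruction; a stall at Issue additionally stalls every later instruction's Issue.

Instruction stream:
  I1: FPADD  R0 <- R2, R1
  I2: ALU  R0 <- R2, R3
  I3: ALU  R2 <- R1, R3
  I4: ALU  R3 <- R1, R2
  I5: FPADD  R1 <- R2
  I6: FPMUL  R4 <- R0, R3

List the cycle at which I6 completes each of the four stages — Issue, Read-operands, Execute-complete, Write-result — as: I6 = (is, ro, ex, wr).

I6 = (17, 19, 24, 25)

1) issue 1, read 2, done 5, write 6
2) issue 7, read 8, done 9, write 10  <WAW R0: wait I1 write@6>
3) issue 11, read 12, done 13, write 14  <struct: ALU busy until I2 writes@10>
4) issue 15, read 16, done 17, write 18  <struct: ALU busy until I3 writes@14>
5) issue 16, read 17, done 20, write 21
6) issue 17, read 19, done 24, write 25  <RAW R3: wait I4 write@18>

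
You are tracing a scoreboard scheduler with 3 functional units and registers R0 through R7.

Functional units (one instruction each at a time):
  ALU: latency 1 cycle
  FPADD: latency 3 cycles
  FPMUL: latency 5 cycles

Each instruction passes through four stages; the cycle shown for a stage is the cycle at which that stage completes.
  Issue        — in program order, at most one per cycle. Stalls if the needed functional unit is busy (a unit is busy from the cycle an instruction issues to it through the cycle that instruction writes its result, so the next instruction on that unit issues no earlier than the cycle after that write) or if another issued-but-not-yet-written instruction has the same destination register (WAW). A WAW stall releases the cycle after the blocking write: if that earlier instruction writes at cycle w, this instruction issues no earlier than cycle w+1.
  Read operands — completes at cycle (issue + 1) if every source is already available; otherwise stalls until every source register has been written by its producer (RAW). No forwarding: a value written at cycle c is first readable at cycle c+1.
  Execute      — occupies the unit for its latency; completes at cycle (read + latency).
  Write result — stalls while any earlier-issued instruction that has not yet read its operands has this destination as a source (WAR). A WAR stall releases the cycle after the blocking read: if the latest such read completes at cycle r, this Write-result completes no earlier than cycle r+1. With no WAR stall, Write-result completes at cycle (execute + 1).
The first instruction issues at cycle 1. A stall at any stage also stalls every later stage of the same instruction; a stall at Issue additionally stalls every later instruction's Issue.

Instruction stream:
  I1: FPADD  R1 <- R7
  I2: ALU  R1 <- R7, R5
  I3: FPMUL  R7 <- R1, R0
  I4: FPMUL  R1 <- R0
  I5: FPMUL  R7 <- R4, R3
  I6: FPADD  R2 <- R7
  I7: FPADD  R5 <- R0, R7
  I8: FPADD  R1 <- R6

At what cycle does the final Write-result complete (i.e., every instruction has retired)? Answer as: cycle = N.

cycle = 50

c1: I1 dispatched to FPADD
c2: I1 operands ready
c5: I1 complete
c6: R1←I1
c7: I2 dispatched to ALU
c8: I2 operands ready; I3 dispatched to FPMUL
c9: I2 complete
c10: R1←I2
c11: I3 operands ready
c16: I3 complete
c17: R7←I3
c18: I4 dispatched to FPMUL
c19: I4 operands ready
c24: I4 complete
c25: R1←I4
c26: I5 dispatched to FPMUL
c27: I5 operands ready; I6 dispatched to FPADD
c32: I5 complete
c33: R7←I5
c34: I6 operands ready
c37: I6 complete
c38: R2←I6
c39: I7 dispatched to FPADD
c40: I7 operands ready
c43: I7 complete
c44: R5←I7
c45: I8 dispatched to FPADD
c46: I8 operands ready
c49: I8 complete
c50: R1←I8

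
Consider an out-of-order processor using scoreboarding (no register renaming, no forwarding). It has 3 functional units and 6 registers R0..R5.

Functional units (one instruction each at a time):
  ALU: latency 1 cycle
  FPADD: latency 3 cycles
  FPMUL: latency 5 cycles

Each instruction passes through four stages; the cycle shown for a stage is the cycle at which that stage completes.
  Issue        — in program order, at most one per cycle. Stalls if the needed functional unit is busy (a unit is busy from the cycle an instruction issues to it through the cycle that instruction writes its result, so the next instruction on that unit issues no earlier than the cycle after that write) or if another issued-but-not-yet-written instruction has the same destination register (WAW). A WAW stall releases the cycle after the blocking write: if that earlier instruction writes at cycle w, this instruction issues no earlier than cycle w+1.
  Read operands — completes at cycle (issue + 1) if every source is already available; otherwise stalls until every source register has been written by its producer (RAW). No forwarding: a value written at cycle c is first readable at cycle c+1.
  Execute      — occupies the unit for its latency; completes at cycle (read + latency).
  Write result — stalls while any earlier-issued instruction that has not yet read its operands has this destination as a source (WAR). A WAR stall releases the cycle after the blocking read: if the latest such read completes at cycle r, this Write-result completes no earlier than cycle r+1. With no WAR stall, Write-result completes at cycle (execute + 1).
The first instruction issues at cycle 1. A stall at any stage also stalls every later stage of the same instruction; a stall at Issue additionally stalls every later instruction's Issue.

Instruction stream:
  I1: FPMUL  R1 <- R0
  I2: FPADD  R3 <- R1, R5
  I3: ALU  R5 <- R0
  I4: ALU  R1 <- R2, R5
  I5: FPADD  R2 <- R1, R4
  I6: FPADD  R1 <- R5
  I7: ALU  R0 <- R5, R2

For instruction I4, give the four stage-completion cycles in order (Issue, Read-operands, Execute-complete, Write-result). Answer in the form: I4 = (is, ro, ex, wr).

I4 = (11, 12, 13, 14)

cycle 1: issue I1 (FPMUL)
cycle 2: I1 read-ops; issue I2 (FPADD)
cycle 3: issue I3 (ALU)
cycle 4: I3 read-ops
cycle 5: I3 finished on ALU
cycle 7: I1 finished on FPMUL
cycle 8: I1→R1
cycle 9: I2 read-ops
cycle 10: I3→R5
cycle 11: issue I4 (ALU)
cycle 12: I2 finished on FPADD; I4 read-ops
cycle 13: I2→R3; I4 finished on ALU
cycle 14: I4→R1; issue I5 (FPADD)
cycle 15: I5 read-ops
cycle 18: I5 finished on FPADD
cycle 19: I5→R2
cycle 20: issue I6 (FPADD)
cycle 21: I6 read-ops; issue I7 (ALU)
cycle 22: I7 read-ops
cycle 23: I7 finished on ALU
cycle 24: I6 finished on FPADD; I7→R0
cycle 25: I6→R1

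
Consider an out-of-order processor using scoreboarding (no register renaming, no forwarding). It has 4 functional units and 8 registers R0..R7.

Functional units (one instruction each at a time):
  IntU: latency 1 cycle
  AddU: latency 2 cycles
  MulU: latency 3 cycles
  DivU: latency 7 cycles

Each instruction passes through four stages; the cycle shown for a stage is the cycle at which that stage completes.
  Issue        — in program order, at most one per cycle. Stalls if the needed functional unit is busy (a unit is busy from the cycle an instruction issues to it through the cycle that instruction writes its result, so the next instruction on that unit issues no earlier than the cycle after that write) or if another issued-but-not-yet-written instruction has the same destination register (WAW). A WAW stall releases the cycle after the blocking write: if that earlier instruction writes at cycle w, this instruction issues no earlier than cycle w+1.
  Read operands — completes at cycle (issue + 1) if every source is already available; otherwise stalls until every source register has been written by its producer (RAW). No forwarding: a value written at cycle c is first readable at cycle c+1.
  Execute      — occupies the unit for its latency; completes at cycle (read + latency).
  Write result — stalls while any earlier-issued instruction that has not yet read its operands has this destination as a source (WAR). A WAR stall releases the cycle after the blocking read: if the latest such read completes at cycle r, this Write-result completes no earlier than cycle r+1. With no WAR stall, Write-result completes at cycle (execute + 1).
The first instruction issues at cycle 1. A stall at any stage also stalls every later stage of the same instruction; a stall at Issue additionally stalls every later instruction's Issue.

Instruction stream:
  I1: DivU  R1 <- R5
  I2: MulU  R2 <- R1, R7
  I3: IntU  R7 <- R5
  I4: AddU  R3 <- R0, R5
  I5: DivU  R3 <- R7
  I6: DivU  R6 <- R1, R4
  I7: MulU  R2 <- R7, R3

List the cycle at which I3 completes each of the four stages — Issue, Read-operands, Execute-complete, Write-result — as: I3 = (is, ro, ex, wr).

I3 = (3, 4, 5, 12)

I1 -> (1, 2, 9, 10)
I2 -> (2, 11, 14, 15)  // RAW R1: wait I1 write@10
I3 -> (3, 4, 5, 12)  // WAR R7: wait I2 read@11
I4 -> (4, 5, 7, 8)
I5 -> (11, 13, 20, 21)  // struct: DivU busy until I1 writes@10, RAW R7: wait I3 write@12
I6 -> (22, 23, 30, 31)  // struct: DivU busy until I5 writes@21
I7 -> (23, 24, 27, 28)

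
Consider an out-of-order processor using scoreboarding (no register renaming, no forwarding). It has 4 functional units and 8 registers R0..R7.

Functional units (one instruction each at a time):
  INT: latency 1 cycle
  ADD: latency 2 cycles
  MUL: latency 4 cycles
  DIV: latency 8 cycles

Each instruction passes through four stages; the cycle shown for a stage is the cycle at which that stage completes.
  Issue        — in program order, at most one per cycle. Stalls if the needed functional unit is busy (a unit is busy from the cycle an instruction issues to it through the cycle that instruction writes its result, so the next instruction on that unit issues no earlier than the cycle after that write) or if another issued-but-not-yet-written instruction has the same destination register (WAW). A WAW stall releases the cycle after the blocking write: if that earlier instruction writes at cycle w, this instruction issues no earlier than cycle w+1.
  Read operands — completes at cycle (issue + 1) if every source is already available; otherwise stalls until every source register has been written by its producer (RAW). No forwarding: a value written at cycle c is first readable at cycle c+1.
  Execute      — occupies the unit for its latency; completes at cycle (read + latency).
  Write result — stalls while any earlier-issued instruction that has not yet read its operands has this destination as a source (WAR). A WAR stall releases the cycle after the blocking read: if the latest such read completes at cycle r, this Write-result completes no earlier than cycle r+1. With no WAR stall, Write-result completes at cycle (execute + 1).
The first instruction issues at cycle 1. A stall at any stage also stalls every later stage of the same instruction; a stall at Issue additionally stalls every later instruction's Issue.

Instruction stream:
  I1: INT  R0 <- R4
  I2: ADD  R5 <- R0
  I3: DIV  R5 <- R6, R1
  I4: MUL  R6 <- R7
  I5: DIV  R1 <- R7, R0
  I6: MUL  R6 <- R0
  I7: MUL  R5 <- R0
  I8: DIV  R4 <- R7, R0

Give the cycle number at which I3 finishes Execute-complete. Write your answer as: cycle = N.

[1] I1→INT
[2] I1 RO, I2→ADD
[3] I1 EX
[4] I1 WR R0
[5] I2 RO
[7] I2 EX
[8] I2 WR R5
[9] I3→DIV
[10] I3 RO, I4→MUL
[11] I4 RO
[15] I4 EX
[16] I4 WR R6
[18] I3 EX
[19] I3 WR R5
[20] I5→DIV
[21] I5 RO, I6→MUL
[22] I6 RO
[26] I6 EX
[27] I6 WR R6
[28] I7→MUL
[29] I5 EX, I7 RO
[30] I5 WR R1
[31] I8→DIV
[32] I8 RO
[33] I7 EX
[34] I7 WR R5
[40] I8 EX
[41] I8 WR R4

cycle = 18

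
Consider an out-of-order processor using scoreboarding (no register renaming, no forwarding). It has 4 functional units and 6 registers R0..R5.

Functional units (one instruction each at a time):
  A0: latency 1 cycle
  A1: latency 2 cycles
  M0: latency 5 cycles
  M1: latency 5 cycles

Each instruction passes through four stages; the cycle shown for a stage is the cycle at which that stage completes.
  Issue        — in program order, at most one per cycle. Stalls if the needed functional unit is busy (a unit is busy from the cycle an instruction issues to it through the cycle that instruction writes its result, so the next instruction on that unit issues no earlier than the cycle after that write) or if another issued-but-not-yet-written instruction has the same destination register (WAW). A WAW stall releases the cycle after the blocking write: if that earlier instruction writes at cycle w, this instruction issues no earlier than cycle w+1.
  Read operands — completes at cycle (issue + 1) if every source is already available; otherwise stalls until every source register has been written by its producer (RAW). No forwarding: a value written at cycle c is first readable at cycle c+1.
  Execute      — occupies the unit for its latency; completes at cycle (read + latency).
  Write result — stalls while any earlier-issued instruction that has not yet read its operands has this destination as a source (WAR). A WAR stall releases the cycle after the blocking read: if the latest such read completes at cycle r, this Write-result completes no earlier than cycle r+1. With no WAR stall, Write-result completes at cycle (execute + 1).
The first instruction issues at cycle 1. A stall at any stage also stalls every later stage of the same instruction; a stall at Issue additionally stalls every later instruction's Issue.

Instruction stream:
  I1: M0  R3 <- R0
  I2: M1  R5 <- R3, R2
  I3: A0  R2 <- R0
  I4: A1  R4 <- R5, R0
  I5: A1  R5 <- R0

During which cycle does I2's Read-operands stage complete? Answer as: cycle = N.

1) issue 1, read 2, done 7, write 8
2) issue 2, read 9, done 14, write 15  <RAW R3: wait I1 write@8>
3) issue 3, read 4, done 5, write 10  <WAR R2: wait I2 read@9>
4) issue 4, read 16, done 18, write 19  <RAW R5: wait I2 write@15>
5) issue 20, read 21, done 23, write 24  <struct: A1 busy until I4 writes@19>

cycle = 9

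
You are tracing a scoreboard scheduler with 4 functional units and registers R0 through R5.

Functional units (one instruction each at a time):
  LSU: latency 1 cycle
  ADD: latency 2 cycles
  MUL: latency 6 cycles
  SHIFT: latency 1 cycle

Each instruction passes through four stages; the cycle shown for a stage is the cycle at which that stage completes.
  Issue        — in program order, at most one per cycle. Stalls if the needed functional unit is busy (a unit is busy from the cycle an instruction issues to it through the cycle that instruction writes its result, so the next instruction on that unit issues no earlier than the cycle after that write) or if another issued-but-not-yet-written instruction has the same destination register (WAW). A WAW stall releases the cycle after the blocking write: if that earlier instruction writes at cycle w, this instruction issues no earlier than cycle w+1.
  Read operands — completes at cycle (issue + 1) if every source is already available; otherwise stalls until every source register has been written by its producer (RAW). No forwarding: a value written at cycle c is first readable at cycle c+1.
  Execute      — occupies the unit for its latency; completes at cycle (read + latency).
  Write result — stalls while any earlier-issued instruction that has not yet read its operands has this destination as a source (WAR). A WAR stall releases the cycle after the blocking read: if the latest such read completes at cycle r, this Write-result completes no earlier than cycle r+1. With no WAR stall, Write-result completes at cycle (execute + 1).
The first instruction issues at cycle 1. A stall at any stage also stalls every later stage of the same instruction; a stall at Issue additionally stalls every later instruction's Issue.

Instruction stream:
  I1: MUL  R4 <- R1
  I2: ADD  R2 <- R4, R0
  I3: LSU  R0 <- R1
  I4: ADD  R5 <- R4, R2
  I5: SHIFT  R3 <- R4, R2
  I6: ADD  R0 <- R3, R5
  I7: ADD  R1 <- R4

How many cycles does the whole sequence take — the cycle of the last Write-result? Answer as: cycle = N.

1) issue 1, read 2, done 8, write 9
2) issue 2, read 10, done 12, write 13  <RAW R4: wait I1 write@9>
3) issue 3, read 4, done 5, write 11  <WAR R0: wait I2 read@10>
4) issue 14, read 15, done 17, write 18  <struct: ADD busy until I2 writes@13>
5) issue 15, read 16, done 17, write 18
6) issue 19, read 20, done 22, write 23  <struct: ADD busy until I4 writes@18>
7) issue 24, read 25, done 27, write 28  <struct: ADD busy until I6 writes@23>

cycle = 28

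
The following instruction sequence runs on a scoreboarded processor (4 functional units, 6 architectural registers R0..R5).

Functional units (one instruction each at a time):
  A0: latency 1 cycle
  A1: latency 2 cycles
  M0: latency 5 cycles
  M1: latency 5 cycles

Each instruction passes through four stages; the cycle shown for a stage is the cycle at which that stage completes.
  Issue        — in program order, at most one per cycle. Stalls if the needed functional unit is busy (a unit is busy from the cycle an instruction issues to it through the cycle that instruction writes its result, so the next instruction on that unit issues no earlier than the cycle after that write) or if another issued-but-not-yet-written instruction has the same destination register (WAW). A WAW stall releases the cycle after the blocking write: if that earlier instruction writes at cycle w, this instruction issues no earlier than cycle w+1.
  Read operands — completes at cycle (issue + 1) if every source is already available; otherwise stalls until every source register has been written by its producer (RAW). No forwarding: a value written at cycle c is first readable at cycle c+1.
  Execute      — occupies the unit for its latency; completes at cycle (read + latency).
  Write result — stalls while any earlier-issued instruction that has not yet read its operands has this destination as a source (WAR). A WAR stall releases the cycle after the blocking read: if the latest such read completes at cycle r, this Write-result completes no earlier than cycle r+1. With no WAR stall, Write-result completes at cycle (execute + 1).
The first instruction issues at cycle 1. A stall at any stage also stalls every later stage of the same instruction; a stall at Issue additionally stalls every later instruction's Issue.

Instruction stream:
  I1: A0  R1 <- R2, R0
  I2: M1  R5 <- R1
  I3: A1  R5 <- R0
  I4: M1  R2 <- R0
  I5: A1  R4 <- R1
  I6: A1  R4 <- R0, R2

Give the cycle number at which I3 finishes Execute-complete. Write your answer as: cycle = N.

c1: I1 issues→A0
c2: I1 reads · I2 issues→M1
c3: I1 exec-done
c4: I1 writes R1
c5: I2 reads
c10: I2 exec-done
c11: I2 writes R5
c12: I3 issues→A1
c13: I3 reads · I4 issues→M1
c14: I4 reads
c15: I3 exec-done
c16: I3 writes R5
c17: I5 issues→A1
c18: I5 reads
c19: I4 exec-done
c20: I4 writes R2 · I5 exec-done
c21: I5 writes R4
c22: I6 issues→A1
c23: I6 reads
c25: I6 exec-done
c26: I6 writes R4

cycle = 15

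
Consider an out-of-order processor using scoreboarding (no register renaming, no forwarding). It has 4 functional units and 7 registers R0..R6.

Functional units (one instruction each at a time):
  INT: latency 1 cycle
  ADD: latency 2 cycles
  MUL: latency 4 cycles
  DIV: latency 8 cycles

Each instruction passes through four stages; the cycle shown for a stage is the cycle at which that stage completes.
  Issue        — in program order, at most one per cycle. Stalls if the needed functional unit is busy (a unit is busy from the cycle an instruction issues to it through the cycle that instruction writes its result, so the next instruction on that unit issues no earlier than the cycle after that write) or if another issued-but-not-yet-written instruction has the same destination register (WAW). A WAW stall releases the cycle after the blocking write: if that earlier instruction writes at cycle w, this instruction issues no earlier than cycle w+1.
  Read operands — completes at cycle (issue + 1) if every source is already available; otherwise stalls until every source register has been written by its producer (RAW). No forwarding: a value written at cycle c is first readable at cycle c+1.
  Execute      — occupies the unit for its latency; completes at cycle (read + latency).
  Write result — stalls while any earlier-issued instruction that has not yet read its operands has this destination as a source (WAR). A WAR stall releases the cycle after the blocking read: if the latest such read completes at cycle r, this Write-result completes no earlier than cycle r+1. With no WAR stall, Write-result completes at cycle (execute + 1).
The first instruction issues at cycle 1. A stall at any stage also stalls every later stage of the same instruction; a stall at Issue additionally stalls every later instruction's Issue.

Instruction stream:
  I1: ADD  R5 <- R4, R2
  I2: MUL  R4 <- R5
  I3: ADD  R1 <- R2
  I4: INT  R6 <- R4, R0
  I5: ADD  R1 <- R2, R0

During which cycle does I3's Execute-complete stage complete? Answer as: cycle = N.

I1 -> (1, 2, 4, 5)
I2 -> (2, 6, 10, 11)  // RAW R5: wait I1 write@5
I3 -> (6, 7, 9, 10)  // struct: ADD busy until I1 writes@5
I4 -> (7, 12, 13, 14)  // RAW R4: wait I2 write@11
I5 -> (11, 12, 14, 15)  // struct: ADD busy until I3 writes@10

cycle = 9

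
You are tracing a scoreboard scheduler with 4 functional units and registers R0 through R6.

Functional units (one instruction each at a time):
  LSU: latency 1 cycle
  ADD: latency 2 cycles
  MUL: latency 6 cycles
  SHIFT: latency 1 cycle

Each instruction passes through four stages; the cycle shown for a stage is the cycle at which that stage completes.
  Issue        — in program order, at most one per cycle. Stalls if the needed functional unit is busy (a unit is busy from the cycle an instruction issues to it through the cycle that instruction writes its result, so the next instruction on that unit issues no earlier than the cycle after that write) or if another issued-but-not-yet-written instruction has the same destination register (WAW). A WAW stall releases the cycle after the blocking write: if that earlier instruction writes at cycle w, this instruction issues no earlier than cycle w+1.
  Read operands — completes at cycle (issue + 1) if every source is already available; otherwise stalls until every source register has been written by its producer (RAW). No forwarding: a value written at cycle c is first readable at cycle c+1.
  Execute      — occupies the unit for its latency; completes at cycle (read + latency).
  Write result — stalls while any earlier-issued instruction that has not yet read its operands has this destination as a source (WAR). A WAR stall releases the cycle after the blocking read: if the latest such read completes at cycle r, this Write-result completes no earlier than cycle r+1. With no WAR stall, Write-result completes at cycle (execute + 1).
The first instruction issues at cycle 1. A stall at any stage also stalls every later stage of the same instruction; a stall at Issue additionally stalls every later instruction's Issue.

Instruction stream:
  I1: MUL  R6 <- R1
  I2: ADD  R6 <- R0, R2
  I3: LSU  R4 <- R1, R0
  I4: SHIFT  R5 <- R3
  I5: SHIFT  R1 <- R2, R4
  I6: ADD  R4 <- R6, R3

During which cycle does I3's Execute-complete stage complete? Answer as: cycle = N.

c1: I1→MUL
c2: I1 RO
c8: I1 EX
c9: I1 WR R6
c10: I2→ADD
c11: I2 RO | I3→LSU
c12: I3 RO | I4→SHIFT
c13: I2 EX | I3 EX | I4 RO
c14: I2 WR R6 | I3 WR R4 | I4 EX
c15: I4 WR R5
c16: I5→SHIFT
c17: I5 RO | I6→ADD
c18: I5 EX | I6 RO
c19: I5 WR R1
c20: I6 EX
c21: I6 WR R4

cycle = 13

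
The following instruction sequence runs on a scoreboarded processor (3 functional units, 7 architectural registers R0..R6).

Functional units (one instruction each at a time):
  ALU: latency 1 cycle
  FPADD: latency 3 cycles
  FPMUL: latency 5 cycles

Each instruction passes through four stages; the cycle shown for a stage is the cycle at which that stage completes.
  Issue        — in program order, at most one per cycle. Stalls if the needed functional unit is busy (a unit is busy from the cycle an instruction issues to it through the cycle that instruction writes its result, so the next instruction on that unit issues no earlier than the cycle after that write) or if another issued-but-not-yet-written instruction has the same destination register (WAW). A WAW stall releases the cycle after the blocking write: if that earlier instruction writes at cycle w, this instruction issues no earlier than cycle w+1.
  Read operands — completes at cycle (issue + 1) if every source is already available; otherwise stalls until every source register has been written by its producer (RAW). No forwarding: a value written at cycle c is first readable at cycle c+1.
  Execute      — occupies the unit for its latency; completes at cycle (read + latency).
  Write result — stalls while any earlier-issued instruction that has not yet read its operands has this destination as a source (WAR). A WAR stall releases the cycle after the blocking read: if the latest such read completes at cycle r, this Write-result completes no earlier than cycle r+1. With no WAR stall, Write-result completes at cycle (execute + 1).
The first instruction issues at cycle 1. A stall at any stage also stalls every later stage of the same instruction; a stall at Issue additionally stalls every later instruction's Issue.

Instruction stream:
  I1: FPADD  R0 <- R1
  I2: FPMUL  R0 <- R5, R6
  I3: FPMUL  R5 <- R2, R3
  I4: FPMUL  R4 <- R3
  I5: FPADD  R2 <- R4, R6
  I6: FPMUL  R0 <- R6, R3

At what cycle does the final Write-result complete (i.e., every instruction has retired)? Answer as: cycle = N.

cycle = 38

c1: I1 dispatched to FPADD
c2: I1 operands ready
c5: I1 complete
c6: R0←I1
c7: I2 dispatched to FPMUL
c8: I2 operands ready
c13: I2 complete
c14: R0←I2
c15: I3 dispatched to FPMUL
c16: I3 operands ready
c21: I3 complete
c22: R5←I3
c23: I4 dispatched to FPMUL
c24: I4 operands ready · I5 dispatched to FPADD
c29: I4 complete
c30: R4←I4
c31: I5 operands ready · I6 dispatched to FPMUL
c32: I6 operands ready
c34: I5 complete
c35: R2←I5
c37: I6 complete
c38: R0←I6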